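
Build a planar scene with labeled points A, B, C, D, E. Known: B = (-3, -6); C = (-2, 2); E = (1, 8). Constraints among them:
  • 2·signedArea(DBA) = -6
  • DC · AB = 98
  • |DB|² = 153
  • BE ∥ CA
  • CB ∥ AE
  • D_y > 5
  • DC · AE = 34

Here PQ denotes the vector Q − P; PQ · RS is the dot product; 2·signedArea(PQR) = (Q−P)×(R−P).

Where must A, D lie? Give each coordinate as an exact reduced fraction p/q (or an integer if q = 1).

1. A_x = 2  [CB ∥ AE ∩ BE ∥ CA]
2. A_y = 16  [CB ∥ AE ∩ BE ∥ CA]
   → A = (2, 16)
3. D_x = 0  [DC · AE = 34 ∩ 2·signedArea(DBA) = -6]
4. D_y = 6  [DC · AE = 34 ∩ 2·signedArea(DBA) = -6]
   → D = (0, 6)

A = (2, 16)
D = (0, 6)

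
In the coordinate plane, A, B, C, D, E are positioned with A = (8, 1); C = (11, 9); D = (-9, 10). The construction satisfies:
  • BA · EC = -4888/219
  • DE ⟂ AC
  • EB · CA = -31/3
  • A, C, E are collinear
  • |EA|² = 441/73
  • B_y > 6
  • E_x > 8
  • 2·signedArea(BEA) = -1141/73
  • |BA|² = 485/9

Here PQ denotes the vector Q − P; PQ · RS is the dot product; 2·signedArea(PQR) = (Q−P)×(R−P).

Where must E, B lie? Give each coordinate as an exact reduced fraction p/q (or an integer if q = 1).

1. E_x = 647/73  [A, C, E are collinear ∩ DE ⟂ AC]
2. E_y = 241/73  [A, C, E are collinear ∩ DE ⟂ AC]
   → E = (647/73, 241/73)
3. B_x = 10/3  [2·signedArea(BEA) = -1141/73 ∩ EB · CA = -31/3]
4. B_y = 20/3  [2·signedArea(BEA) = -1141/73 ∩ EB · CA = -31/3]
   → B = (10/3, 20/3)

B = (10/3, 20/3)
E = (647/73, 241/73)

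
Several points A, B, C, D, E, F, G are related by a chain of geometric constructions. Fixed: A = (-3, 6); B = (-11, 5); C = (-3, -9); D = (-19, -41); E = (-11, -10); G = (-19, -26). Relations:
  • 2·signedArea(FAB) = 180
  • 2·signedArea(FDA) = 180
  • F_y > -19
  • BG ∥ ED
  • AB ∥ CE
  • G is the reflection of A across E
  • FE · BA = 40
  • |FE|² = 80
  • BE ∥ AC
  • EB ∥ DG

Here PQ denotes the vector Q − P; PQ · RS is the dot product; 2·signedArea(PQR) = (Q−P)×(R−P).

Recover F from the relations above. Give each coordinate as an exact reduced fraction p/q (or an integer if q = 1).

1. F_x = -15  [2·signedArea(FDA) = 180 ∩ FE · BA = 40]
2. F_y = -18  [2·signedArea(FDA) = 180 ∩ FE · BA = 40]
   → F = (-15, -18)

F = (-15, -18)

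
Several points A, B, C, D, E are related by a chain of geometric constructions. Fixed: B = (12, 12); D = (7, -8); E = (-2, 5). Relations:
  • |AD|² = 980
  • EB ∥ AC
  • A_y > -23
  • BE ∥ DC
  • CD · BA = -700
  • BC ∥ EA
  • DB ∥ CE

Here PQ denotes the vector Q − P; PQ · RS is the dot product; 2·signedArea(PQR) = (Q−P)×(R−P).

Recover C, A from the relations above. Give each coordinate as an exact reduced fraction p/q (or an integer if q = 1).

A = (-21, -22)
C = (-7, -15)

1. C_x = -7  [DB ∥ CE ∩ BE ∥ DC]
2. C_y = -15  [DB ∥ CE ∩ BE ∥ DC]
   → C = (-7, -15)
3. A_x = -21  [EB ∥ AC ∩ BC ∥ EA]
4. A_y = -22  [EB ∥ AC ∩ BC ∥ EA]
   → A = (-21, -22)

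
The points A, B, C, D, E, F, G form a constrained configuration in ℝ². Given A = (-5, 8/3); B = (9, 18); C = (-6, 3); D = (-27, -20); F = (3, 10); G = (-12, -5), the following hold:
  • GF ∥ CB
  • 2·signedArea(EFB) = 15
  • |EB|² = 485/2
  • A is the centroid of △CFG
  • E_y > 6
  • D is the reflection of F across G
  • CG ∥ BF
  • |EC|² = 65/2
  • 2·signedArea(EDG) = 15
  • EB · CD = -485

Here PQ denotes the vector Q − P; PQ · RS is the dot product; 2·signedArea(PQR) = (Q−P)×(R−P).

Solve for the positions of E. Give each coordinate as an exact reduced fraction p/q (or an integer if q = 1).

E = (-3/2, 13/2)

1. E_x = -3/2  [2·signedArea(EDG) = 15 ∩ 2·signedArea(EFB) = 15]
2. E_y = 13/2  [2·signedArea(EDG) = 15 ∩ 2·signedArea(EFB) = 15]
   → E = (-3/2, 13/2)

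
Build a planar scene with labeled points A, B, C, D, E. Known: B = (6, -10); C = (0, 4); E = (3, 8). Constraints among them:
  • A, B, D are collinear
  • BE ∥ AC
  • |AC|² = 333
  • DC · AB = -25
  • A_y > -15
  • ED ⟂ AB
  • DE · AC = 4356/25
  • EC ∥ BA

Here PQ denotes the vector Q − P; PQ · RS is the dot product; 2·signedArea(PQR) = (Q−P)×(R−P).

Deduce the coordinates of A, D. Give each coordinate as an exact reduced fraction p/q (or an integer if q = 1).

1. A_x = 3  [BE ∥ AC ∩ EC ∥ BA]
2. A_y = -14  [BE ∥ AC ∩ EC ∥ BA]
   → A = (3, -14)
3. D_x = 339/25  [A, B, D are collinear ∩ ED ⟂ AB]
4. D_y = 2/25  [A, B, D are collinear ∩ ED ⟂ AB]
   → D = (339/25, 2/25)

A = (3, -14)
D = (339/25, 2/25)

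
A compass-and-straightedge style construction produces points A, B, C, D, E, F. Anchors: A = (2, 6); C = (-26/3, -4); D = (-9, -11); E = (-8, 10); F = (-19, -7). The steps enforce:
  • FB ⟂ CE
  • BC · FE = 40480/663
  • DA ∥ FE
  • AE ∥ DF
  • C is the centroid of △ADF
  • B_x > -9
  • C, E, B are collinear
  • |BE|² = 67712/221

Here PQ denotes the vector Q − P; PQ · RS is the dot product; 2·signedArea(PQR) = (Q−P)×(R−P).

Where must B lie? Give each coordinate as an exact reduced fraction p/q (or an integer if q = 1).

B = (-1952/221, -1654/221)

1. B_x = -1952/221  [C, E, B are collinear ∩ FB ⟂ CE]
2. B_y = -1654/221  [C, E, B are collinear ∩ FB ⟂ CE]
   → B = (-1952/221, -1654/221)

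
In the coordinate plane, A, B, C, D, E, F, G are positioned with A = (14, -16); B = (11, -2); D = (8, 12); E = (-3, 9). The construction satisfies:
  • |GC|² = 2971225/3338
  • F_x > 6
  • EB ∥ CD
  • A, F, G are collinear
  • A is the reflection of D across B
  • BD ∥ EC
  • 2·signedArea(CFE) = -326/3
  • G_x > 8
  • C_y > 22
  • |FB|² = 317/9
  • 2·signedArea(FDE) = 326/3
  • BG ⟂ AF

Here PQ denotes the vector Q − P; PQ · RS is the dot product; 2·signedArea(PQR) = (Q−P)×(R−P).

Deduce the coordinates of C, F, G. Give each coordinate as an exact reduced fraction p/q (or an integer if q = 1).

C = (-6, 23)
F = (19/3, 5/3)
G = (28079/3338, -10425/3338)

1. C_x = -6  [EB ∥ CD ∩ BD ∥ EC]
2. C_y = 23  [EB ∥ CD ∩ BD ∥ EC]
   → C = (-6, 23)
3. F_x = 19/3  [2·signedArea(FDE) = 326/3 ∩ 2·signedArea(CFE) = -326/3]
4. F_y = 5/3  [2·signedArea(FDE) = 326/3 ∩ 2·signedArea(CFE) = -326/3]
   → F = (19/3, 5/3)
5. G_x = 28079/3338  [A, F, G are collinear ∩ BG ⟂ AF]
6. G_y = -10425/3338  [A, F, G are collinear ∩ BG ⟂ AF]
   → G = (28079/3338, -10425/3338)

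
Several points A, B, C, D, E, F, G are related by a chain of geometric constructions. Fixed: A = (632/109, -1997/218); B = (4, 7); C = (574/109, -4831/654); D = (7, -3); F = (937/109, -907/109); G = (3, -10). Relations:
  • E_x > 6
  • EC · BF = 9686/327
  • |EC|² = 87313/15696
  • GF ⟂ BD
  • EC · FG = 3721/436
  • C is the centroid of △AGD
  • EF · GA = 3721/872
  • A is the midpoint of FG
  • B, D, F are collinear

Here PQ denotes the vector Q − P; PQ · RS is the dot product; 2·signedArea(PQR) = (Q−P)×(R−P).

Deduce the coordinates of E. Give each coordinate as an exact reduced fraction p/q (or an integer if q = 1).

E = (1337/218, -6793/1308)

1. E_x = 1337/218  [EC · FG = 3721/436 ∩ EC · BF = 9686/327]
2. E_y = -6793/1308  [EC · FG = 3721/436 ∩ EC · BF = 9686/327]
   → E = (1337/218, -6793/1308)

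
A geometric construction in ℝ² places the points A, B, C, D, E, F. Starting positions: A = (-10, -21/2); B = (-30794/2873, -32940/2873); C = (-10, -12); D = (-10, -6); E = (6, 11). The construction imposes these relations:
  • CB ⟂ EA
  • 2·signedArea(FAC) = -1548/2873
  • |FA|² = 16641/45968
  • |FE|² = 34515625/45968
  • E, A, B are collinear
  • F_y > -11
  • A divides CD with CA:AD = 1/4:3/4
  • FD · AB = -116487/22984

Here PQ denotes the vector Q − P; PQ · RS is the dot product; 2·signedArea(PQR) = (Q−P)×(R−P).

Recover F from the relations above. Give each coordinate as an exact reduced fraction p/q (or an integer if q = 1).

F = (-29762/2873, -126213/11492)

1. F_x = -29762/2873  [2·signedArea(FAC) = -1548/2873 ∩ FD · AB = -116487/22984]
2. F_y = -126213/11492  [2·signedArea(FAC) = -1548/2873 ∩ FD · AB = -116487/22984]
   → F = (-29762/2873, -126213/11492)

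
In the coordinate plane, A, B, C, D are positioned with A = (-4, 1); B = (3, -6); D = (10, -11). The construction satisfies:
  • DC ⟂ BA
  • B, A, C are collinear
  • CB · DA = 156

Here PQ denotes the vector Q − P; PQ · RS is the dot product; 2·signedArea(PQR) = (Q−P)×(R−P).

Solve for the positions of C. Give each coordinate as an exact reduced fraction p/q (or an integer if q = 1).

1. C_x = 9  [B, A, C are collinear ∩ DC ⟂ BA]
2. C_y = -12  [B, A, C are collinear ∩ DC ⟂ BA]
   → C = (9, -12)

C = (9, -12)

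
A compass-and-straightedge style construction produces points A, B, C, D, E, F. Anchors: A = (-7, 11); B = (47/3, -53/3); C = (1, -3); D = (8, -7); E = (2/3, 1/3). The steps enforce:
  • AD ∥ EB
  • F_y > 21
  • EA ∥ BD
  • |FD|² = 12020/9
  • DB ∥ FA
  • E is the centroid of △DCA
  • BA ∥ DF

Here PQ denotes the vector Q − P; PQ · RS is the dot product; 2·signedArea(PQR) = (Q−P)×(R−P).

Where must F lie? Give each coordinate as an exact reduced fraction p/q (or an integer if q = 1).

1. F_x = -44/3  [DB ∥ FA ∩ BA ∥ DF]
2. F_y = 65/3  [DB ∥ FA ∩ BA ∥ DF]
   → F = (-44/3, 65/3)

F = (-44/3, 65/3)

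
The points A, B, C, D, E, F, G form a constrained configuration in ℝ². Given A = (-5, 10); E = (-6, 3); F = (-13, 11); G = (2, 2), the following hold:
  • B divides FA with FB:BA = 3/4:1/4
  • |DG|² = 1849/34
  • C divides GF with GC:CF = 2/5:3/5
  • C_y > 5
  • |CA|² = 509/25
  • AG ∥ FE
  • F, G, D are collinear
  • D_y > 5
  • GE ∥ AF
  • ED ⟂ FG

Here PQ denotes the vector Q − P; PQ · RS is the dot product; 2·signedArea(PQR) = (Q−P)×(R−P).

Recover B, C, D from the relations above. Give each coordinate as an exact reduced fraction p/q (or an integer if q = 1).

B = (-7, 41/4)
C = (-4, 28/5)
D = (-147/34, 197/34)

1. B_x = -7  [B divides FA with FB:BA = 3/4:1/4]
2. B_y = 41/4  [B divides FA with FB:BA = 3/4:1/4]
   → B = (-7, 41/4)
3. C_x = -4  [C divides GF with GC:CF = 2/5:3/5]
4. C_y = 28/5  [C divides GF with GC:CF = 2/5:3/5]
   → C = (-4, 28/5)
5. D_x = -147/34  [F, G, D are collinear ∩ ED ⟂ FG]
6. D_y = 197/34  [F, G, D are collinear ∩ ED ⟂ FG]
   → D = (-147/34, 197/34)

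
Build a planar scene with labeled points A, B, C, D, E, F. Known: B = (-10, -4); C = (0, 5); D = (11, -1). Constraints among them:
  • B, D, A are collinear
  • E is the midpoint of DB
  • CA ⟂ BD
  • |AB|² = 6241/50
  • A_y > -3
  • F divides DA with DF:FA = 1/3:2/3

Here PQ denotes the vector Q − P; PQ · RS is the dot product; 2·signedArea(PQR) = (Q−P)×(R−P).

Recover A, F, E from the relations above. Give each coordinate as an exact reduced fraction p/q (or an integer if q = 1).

1. A_x = 53/50  [B, D, A are collinear ∩ CA ⟂ BD]
2. A_y = -121/50  [B, D, A are collinear ∩ CA ⟂ BD]
   → A = (53/50, -121/50)
3. F_x = 1153/150  [F divides DA with DF:FA = 1/3:2/3]
4. F_y = -221/150  [F divides DA with DF:FA = 1/3:2/3]
   → F = (1153/150, -221/150)
5. E_x = 1/2  [E is the midpoint of DB]
6. E_y = -5/2  [E is the midpoint of DB]
   → E = (1/2, -5/2)

A = (53/50, -121/50)
E = (1/2, -5/2)
F = (1153/150, -221/150)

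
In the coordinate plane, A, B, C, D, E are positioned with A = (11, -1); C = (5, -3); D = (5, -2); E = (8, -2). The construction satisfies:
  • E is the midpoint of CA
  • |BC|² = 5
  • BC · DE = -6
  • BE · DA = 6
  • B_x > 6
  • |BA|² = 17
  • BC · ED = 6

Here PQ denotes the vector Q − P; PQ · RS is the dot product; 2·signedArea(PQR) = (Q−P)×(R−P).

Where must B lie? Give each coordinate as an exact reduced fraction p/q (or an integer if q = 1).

B = (7, -2)

1. B_x = 7  [BC · DE = -6 ∩ BE · DA = 6]
2. B_y = -2  [BC · DE = -6 ∩ BE · DA = 6]
   → B = (7, -2)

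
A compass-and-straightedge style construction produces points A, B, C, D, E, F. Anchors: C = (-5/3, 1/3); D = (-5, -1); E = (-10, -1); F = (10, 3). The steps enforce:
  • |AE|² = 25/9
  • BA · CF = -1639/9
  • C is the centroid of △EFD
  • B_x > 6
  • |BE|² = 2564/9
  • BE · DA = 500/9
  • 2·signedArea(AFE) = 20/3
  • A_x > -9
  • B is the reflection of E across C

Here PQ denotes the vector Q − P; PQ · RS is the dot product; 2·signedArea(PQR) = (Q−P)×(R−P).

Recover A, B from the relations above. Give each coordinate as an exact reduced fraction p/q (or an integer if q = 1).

A = (-25/3, -1)
B = (20/3, 5/3)

1. A_x = -25/3  [line 4·x + -20·y + 40/3 = 0 ∩ |AE|² = 25/9]
2. A_y = -1  [line 4·x + -20·y + 40/3 = 0 ∩ |AE|² = 25/9]
   → A = (-25/3, -1)
3. B_x = 20/3  [B is the reflection of E across C]
4. B_y = 5/3  [B is the reflection of E across C]
   → B = (20/3, 5/3)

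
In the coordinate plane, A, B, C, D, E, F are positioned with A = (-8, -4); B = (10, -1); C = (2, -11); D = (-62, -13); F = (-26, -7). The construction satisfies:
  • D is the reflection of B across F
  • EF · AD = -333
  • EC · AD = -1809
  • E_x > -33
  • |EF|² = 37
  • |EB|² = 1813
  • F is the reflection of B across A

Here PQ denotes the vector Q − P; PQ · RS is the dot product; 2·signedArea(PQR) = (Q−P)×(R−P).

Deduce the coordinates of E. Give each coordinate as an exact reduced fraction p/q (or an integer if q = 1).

E = (-32, -8)

1. E_x = -32  [line 54·x + 9·y + 1800 = 0 ∩ |EB|² = 1813]
2. E_y = -8  [line 54·x + 9·y + 1800 = 0 ∩ |EB|² = 1813]
   → E = (-32, -8)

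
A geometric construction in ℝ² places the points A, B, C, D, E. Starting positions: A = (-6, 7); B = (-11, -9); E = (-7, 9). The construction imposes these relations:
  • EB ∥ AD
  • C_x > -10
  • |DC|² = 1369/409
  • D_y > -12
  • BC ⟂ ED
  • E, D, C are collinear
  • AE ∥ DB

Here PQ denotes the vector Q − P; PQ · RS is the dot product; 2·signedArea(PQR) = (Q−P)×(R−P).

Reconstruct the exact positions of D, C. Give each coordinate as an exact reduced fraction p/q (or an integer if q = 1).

C = (-3979/409, -3759/409)
D = (-10, -11)

1. D_x = -10  [AE ∥ DB ∩ EB ∥ AD]
2. D_y = -11  [AE ∥ DB ∩ EB ∥ AD]
   → D = (-10, -11)
3. C_x = -3979/409  [E, D, C are collinear ∩ BC ⟂ ED]
4. C_y = -3759/409  [E, D, C are collinear ∩ BC ⟂ ED]
   → C = (-3979/409, -3759/409)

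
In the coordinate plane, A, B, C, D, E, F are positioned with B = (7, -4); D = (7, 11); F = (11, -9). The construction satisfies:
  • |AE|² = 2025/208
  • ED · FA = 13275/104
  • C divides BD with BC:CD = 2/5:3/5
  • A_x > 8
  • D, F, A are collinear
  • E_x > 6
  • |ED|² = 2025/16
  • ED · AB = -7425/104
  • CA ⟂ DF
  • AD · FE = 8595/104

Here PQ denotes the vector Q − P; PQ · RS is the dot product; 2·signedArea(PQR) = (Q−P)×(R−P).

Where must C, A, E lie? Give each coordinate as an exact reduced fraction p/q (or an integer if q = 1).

1. C_x = 7  [C divides BD with BC:CD = 2/5:3/5]
2. C_y = 2  [C divides BD with BC:CD = 2/5:3/5]
   → C = (7, 2)
3. A_x = 227/26  [D, F, A are collinear ∩ CA ⟂ DF]
4. A_y = 61/26  [D, F, A are collinear ∩ CA ⟂ DF]
   → A = (227/26, 61/26)
5. E_x = 7  [ED · FA = 13275/104 ∩ ED · AB = -7425/104]
6. E_y = -1/4  [ED · FA = 13275/104 ∩ ED · AB = -7425/104]
   → E = (7, -1/4)

A = (227/26, 61/26)
C = (7, 2)
E = (7, -1/4)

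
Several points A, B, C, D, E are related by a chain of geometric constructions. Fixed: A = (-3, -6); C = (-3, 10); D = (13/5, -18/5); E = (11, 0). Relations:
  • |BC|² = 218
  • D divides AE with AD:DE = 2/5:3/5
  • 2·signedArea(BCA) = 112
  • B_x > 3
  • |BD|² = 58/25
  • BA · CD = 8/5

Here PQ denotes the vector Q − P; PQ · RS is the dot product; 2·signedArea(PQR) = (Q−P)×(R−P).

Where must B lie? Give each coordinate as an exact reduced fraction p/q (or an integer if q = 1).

B = (4, -3)

1. B_x = 4  [BA · CD = 8/5 ∩ 2·signedArea(BCA) = 112]
2. B_y = -3  [BA · CD = 8/5 ∩ 2·signedArea(BCA) = 112]
   → B = (4, -3)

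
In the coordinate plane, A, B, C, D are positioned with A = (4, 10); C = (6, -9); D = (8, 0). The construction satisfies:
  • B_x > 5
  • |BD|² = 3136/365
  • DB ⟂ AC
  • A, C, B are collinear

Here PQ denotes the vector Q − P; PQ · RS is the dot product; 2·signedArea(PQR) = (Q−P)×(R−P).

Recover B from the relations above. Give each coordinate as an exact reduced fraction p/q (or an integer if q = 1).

1. B_x = 1856/365  [A, C, B are collinear ∩ DB ⟂ AC]
2. B_y = -112/365  [A, C, B are collinear ∩ DB ⟂ AC]
   → B = (1856/365, -112/365)

B = (1856/365, -112/365)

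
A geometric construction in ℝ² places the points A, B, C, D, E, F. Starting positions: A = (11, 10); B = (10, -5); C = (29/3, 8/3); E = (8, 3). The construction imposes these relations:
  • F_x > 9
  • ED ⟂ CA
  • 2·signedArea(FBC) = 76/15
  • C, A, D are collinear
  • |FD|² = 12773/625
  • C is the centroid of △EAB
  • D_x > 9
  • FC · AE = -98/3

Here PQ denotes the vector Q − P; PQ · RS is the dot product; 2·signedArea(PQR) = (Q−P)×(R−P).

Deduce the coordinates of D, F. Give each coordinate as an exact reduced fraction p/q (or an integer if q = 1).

1. D_x = 1209/125  [C, A, D are collinear ∩ ED ⟂ CA]
2. D_y = 337/125  [C, A, D are collinear ∩ ED ⟂ CA]
   → D = (1209/125, 337/125)
3. F_x = 46/5  [FC · AE = -98/3 ∩ 2·signedArea(FBC) = 76/15]
4. F_y = -9/5  [FC · AE = -98/3 ∩ 2·signedArea(FBC) = 76/15]
   → F = (46/5, -9/5)

D = (1209/125, 337/125)
F = (46/5, -9/5)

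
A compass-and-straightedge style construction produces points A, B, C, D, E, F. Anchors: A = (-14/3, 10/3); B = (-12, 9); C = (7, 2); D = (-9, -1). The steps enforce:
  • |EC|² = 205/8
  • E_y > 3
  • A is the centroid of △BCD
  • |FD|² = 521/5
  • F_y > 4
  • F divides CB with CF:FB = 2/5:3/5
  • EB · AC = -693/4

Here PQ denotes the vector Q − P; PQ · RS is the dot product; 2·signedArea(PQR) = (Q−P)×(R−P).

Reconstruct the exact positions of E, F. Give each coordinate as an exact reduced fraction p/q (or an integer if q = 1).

E = (9/4, 15/4)
F = (-3/5, 24/5)

1. E_x = 9/4  [line -35/3·x + 4/3·y + 85/4 = 0 ∩ |EC|² = 205/8]
2. E_y = 15/4  [line -35/3·x + 4/3·y + 85/4 = 0 ∩ |EC|² = 205/8]
   → E = (9/4, 15/4)
3. F_x = -3/5  [F divides CB with CF:FB = 2/5:3/5]
4. F_y = 24/5  [F divides CB with CF:FB = 2/5:3/5]
   → F = (-3/5, 24/5)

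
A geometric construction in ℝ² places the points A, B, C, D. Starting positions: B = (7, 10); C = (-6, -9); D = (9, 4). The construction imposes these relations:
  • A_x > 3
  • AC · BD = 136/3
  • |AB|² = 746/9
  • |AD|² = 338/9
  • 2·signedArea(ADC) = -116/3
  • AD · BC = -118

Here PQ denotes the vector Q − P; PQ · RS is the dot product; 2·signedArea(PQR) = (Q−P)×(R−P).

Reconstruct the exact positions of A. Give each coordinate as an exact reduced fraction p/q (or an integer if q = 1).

1. A_x = 10/3  [2·signedArea(ADC) = -116/3 ∩ AD · BC = -118]
2. A_y = 5/3  [2·signedArea(ADC) = -116/3 ∩ AD · BC = -118]
   → A = (10/3, 5/3)

A = (10/3, 5/3)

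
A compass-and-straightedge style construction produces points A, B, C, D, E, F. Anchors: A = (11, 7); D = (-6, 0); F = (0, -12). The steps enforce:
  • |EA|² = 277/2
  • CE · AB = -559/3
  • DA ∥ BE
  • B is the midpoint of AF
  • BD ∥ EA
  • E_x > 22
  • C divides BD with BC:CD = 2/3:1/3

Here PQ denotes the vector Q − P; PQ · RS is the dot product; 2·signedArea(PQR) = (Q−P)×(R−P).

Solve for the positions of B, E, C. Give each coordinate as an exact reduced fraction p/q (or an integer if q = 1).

1. B_x = 11/2  [B is the midpoint of AF]
2. B_y = -5/2  [B is the midpoint of AF]
   → B = (11/2, -5/2)
3. E_x = 45/2  [BD ∥ EA ∩ DA ∥ BE]
4. E_y = 9/2  [BD ∥ EA ∩ DA ∥ BE]
   → E = (45/2, 9/2)
5. C_x = -13/6  [C divides BD with BC:CD = 2/3:1/3]
6. C_y = -5/6  [C divides BD with BC:CD = 2/3:1/3]
   → C = (-13/6, -5/6)

B = (11/2, -5/2)
C = (-13/6, -5/6)
E = (45/2, 9/2)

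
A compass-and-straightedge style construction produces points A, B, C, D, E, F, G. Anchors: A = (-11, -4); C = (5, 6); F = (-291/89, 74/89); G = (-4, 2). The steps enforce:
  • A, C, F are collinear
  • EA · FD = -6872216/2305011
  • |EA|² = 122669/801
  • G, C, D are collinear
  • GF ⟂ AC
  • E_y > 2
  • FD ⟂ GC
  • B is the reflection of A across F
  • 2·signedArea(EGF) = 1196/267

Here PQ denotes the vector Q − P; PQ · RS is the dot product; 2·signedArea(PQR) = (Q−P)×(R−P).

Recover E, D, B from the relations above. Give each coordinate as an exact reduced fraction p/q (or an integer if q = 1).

1. D_x = -33011/8633  [G, C, D are collinear ∩ FD ⟂ GC]
2. D_y = 17942/8633  [G, C, D are collinear ∩ FD ⟂ GC]
   → D = (-33011/8633, 17942/8633)
3. B_x = 397/89  [B is the reflection of A across F]
4. B_y = 504/89  [B is the reflection of A across F]
   → B = (397/89, 504/89)
5. E_x = -202/267  [2·signedArea(EGF) = 1196/267 ∩ EA · FD = -6872216/2305011]
6. E_y = 262/89  [2·signedArea(EGF) = 1196/267 ∩ EA · FD = -6872216/2305011]
   → E = (-202/267, 262/89)

B = (397/89, 504/89)
D = (-33011/8633, 17942/8633)
E = (-202/267, 262/89)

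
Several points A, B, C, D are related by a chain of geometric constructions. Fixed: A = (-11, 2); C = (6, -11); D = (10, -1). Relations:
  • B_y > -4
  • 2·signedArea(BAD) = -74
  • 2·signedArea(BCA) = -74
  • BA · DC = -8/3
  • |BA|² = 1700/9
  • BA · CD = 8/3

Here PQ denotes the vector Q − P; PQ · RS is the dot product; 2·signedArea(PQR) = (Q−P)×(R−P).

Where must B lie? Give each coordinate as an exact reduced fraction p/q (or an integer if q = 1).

B = (5/3, -10/3)

1. B_x = 5/3  [2·signedArea(BAD) = -74 ∩ BA · DC = -8/3]
2. B_y = -10/3  [2·signedArea(BAD) = -74 ∩ BA · DC = -8/3]
   → B = (5/3, -10/3)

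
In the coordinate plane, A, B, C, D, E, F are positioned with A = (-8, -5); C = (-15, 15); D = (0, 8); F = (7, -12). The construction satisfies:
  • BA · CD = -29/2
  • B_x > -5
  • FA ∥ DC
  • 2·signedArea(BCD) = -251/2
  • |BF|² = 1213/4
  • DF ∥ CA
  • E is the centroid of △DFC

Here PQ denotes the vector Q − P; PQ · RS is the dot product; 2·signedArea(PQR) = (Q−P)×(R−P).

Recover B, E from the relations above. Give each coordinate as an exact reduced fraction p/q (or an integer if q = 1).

1. B_x = -4  [BA · CD = -29/2 ∩ 2·signedArea(BCD) = -251/2]
2. B_y = 3/2  [BA · CD = -29/2 ∩ 2·signedArea(BCD) = -251/2]
   → B = (-4, 3/2)
3. E_x = -8/3  [E is the centroid of △DFC]
4. E_y = 11/3  [E is the centroid of △DFC]
   → E = (-8/3, 11/3)

B = (-4, 3/2)
E = (-8/3, 11/3)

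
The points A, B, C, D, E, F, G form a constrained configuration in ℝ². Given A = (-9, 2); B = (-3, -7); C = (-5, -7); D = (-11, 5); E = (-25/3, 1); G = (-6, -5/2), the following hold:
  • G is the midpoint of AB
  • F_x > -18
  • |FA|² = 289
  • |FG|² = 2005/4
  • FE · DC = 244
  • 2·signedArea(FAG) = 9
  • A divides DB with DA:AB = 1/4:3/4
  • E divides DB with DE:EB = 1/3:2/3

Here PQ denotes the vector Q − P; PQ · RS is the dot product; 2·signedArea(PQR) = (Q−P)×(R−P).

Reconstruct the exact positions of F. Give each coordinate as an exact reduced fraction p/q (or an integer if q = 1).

1. F_x = -17  [2·signedArea(FAG) = 9 ∩ FE · DC = 244]
2. F_y = 17  [2·signedArea(FAG) = 9 ∩ FE · DC = 244]
   → F = (-17, 17)

F = (-17, 17)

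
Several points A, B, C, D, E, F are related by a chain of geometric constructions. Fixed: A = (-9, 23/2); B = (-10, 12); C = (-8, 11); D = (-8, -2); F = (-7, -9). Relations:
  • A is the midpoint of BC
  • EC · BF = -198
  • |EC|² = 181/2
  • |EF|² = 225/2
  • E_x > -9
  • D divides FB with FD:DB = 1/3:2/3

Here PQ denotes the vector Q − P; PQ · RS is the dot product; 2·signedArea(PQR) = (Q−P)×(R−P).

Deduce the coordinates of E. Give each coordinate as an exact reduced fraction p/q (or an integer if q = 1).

E = (-17/2, 3/2)

1. E_x = -17/2  [line -3·x + 21·y + -57 = 0 ∩ |EF|² = 225/2]
2. E_y = 3/2  [line -3·x + 21·y + -57 = 0 ∩ |EF|² = 225/2]
   → E = (-17/2, 3/2)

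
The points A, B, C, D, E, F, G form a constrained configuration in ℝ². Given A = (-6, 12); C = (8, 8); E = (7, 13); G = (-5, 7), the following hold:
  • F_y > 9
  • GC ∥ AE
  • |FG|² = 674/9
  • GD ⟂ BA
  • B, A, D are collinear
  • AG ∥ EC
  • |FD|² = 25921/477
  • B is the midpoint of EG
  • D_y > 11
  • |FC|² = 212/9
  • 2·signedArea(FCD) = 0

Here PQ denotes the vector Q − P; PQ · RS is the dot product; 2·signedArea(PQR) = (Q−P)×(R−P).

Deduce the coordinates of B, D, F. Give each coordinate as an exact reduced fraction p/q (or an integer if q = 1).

B = (1, 10)
D = (-199/53, 602/53)
F = (10/3, 28/3)

1. B_x = 1  [B is the midpoint of EG]
2. B_y = 10  [B is the midpoint of EG]
   → B = (1, 10)
3. D_x = -199/53  [B, A, D are collinear ∩ GD ⟂ BA]
4. D_y = 602/53  [B, A, D are collinear ∩ GD ⟂ BA]
   → D = (-199/53, 602/53)
5. F_x = 10/3  [line -178/53·x + -623/53·y + 6408/53 = 0 ∩ |FC|² = 212/9]
6. F_y = 28/3  [line -178/53·x + -623/53·y + 6408/53 = 0 ∩ |FC|² = 212/9]
   → F = (10/3, 28/3)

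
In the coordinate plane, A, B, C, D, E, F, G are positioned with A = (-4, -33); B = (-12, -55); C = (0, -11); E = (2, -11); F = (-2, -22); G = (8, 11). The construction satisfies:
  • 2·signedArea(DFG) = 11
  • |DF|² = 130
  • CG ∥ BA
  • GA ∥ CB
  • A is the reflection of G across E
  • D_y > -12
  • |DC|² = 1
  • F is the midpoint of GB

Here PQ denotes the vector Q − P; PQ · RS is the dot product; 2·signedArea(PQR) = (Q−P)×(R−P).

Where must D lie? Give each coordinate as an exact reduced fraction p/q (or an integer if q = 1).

D = (1, -11)

1. D_x = 1  [line -33·x + 10·y + 143 = 0 ∩ |DF|² = 130]
2. D_y = -11  [line -33·x + 10·y + 143 = 0 ∩ |DF|² = 130]
   → D = (1, -11)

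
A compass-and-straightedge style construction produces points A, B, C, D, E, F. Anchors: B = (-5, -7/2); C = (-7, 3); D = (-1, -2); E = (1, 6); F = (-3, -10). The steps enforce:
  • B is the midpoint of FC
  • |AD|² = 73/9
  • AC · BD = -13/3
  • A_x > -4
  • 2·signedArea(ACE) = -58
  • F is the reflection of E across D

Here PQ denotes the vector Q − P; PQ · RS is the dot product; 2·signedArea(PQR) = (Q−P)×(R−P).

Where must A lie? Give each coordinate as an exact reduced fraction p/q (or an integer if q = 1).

1. A_x = -11/3  [AC · BD = -13/3 ∩ 2·signedArea(ACE) = -58]
2. A_y = -3  [AC · BD = -13/3 ∩ 2·signedArea(ACE) = -58]
   → A = (-11/3, -3)

A = (-11/3, -3)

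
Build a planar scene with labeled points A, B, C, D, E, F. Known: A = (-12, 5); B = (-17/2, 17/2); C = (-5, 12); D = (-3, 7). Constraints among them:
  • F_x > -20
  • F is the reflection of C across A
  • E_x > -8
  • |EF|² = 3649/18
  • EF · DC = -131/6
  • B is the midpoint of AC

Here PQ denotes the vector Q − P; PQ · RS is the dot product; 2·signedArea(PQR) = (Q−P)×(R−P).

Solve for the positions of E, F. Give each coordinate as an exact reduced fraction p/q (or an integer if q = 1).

1. F_x = -19  [F is the reflection of C across A]
2. F_y = -2  [F is the reflection of C across A]
   → F = (-19, -2)
3. E_x = -47/6  [line 2·x + -5·y + 299/6 = 0 ∩ |EF|² = 3649/18]
4. E_y = 41/6  [line 2·x + -5·y + 299/6 = 0 ∩ |EF|² = 3649/18]
   → E = (-47/6, 41/6)

E = (-47/6, 41/6)
F = (-19, -2)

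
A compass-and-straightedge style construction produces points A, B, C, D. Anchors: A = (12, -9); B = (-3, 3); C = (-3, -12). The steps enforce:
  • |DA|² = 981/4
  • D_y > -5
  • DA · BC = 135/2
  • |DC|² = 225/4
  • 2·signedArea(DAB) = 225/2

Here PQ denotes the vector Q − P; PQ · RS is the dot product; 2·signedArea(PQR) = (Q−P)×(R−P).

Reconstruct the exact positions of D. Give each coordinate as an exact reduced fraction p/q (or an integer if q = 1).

1. D_x = -3  [2·signedArea(DAB) = 225/2 ∩ DA · BC = 135/2]
2. D_y = -9/2  [2·signedArea(DAB) = 225/2 ∩ DA · BC = 135/2]
   → D = (-3, -9/2)

D = (-3, -9/2)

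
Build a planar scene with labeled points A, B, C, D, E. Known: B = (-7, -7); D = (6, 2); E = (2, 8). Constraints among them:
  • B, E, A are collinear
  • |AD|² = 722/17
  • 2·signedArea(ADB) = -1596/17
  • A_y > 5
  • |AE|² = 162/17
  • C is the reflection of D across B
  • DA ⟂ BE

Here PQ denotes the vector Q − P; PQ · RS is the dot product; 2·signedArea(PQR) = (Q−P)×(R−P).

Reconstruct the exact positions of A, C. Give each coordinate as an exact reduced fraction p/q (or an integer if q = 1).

1. A_x = 7/17  [B, E, A are collinear ∩ DA ⟂ BE]
2. A_y = 91/17  [B, E, A are collinear ∩ DA ⟂ BE]
   → A = (7/17, 91/17)
3. C_x = -20  [C is the reflection of D across B]
4. C_y = -16  [C is the reflection of D across B]
   → C = (-20, -16)

A = (7/17, 91/17)
C = (-20, -16)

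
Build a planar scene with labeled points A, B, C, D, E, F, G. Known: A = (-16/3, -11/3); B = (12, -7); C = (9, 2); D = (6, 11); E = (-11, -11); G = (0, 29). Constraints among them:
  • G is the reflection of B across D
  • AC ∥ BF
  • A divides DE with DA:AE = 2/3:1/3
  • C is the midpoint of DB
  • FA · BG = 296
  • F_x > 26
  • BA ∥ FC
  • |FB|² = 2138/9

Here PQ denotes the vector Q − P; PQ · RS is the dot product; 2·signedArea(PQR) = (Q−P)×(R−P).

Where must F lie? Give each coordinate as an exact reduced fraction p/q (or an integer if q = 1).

1. F_x = 79/3  [BA ∥ FC ∩ AC ∥ BF]
2. F_y = -4/3  [BA ∥ FC ∩ AC ∥ BF]
   → F = (79/3, -4/3)

F = (79/3, -4/3)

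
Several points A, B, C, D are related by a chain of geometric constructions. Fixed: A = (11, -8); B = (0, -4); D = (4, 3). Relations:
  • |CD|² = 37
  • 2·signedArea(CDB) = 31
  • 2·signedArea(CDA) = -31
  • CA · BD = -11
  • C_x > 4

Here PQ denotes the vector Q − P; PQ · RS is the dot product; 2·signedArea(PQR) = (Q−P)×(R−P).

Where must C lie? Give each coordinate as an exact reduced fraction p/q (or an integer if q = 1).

C = (5, -3)

1. C_x = 5  [CA · BD = -11 ∩ 2·signedArea(CDB) = 31]
2. C_y = -3  [CA · BD = -11 ∩ 2·signedArea(CDB) = 31]
   → C = (5, -3)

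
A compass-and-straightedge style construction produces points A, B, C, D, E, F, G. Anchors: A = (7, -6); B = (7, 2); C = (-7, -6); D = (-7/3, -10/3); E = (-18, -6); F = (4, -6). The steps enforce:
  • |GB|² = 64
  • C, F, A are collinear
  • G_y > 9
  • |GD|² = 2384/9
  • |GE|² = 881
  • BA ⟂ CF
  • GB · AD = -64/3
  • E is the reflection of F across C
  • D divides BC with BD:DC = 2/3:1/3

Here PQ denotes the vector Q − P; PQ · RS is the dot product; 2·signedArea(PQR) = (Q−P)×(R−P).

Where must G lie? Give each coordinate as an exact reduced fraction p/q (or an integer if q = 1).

1. G_x = 7  [line 28/3·x + -8/3·y + -116/3 = 0 ∩ |GB|² = 64]
2. G_y = 10  [line 28/3·x + -8/3·y + -116/3 = 0 ∩ |GB|² = 64]
   → G = (7, 10)

G = (7, 10)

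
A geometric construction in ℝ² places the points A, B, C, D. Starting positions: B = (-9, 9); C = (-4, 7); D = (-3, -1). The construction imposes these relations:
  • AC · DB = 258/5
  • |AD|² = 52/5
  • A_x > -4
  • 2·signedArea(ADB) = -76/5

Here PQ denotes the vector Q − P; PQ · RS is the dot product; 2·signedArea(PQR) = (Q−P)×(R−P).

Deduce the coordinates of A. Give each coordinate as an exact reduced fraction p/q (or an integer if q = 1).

A = (-17/5, 11/5)

1. A_x = -17/5  [AC · DB = 258/5 ∩ 2·signedArea(ADB) = -76/5]
2. A_y = 11/5  [AC · DB = 258/5 ∩ 2·signedArea(ADB) = -76/5]
   → A = (-17/5, 11/5)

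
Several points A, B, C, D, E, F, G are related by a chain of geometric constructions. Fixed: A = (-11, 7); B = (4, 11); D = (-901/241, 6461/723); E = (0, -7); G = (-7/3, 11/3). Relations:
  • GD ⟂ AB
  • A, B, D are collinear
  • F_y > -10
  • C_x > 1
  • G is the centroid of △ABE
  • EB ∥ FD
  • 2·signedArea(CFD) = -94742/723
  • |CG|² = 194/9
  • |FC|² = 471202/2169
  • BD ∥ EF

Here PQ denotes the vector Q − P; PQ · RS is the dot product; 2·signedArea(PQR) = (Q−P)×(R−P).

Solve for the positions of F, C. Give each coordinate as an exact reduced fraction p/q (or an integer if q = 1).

1. F_x = -1865/241  [EB ∥ FD ∩ BD ∥ EF]
2. F_y = -6553/723  [EB ∥ FD ∩ BD ∥ EF]
   → F = (-1865/241, -6553/723)
3. C_x = 2  [line -18·x + 4·y + 28 = 0 ∩ |FC|² = 471202/2169]
4. C_y = 2  [line -18·x + 4·y + 28 = 0 ∩ |FC|² = 471202/2169]
   → C = (2, 2)

C = (2, 2)
F = (-1865/241, -6553/723)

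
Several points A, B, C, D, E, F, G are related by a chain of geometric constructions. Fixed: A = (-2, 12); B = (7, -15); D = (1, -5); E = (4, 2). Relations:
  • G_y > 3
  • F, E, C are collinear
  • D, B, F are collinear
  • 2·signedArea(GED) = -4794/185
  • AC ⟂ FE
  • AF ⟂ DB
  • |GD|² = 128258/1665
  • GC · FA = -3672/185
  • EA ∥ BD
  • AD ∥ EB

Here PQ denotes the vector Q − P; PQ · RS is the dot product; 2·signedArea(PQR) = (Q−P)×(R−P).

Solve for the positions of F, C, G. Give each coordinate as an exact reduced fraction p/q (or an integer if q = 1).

C = (-892/185, 1356/185)
F = (-124/17, 150/17)
G = (196/185, 2096/555)

1. F_x = -124/17  [D, B, F are collinear ∩ AF ⟂ DB]
2. F_y = 150/17  [D, B, F are collinear ∩ AF ⟂ DB]
   → F = (-124/17, 150/17)
3. C_x = -892/185  [F, E, C are collinear ∩ AC ⟂ FE]
4. C_y = 1356/185  [F, E, C are collinear ∩ AC ⟂ FE]
   → C = (-892/185, 1356/185)
5. G_x = 196/185  [2·signedArea(GED) = -4794/185 ∩ GC · FA = -3672/185]
6. G_y = 2096/555  [2·signedArea(GED) = -4794/185 ∩ GC · FA = -3672/185]
   → G = (196/185, 2096/555)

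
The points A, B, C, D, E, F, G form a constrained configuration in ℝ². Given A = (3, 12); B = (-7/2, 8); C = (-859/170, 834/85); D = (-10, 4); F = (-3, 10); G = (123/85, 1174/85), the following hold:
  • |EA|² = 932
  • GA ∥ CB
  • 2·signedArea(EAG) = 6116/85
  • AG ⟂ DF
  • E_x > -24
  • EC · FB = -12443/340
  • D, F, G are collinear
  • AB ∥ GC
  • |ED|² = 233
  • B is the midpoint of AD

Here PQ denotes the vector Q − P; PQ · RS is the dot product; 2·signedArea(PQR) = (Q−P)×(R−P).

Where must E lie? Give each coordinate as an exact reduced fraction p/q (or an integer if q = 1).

E = (-23, -4)

1. E_x = -23  [EC · FB = -12443/340 ∩ 2·signedArea(EAG) = 6116/85]
2. E_y = -4  [EC · FB = -12443/340 ∩ 2·signedArea(EAG) = 6116/85]
   → E = (-23, -4)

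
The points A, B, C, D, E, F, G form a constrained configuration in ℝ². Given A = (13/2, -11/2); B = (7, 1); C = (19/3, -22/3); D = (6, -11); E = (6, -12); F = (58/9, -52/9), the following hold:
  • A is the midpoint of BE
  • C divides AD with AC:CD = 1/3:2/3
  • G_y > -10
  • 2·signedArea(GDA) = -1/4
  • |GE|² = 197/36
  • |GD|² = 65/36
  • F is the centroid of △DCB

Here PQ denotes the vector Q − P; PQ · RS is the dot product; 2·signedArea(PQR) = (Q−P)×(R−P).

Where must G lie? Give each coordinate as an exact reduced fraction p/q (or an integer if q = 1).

G = (37/6, -29/3)

1. G_x = 37/6  [line -11/2·x + 1/2·y + 155/4 = 0 ∩ |GE|² = 197/36]
2. G_y = -29/3  [line -11/2·x + 1/2·y + 155/4 = 0 ∩ |GE|² = 197/36]
   → G = (37/6, -29/3)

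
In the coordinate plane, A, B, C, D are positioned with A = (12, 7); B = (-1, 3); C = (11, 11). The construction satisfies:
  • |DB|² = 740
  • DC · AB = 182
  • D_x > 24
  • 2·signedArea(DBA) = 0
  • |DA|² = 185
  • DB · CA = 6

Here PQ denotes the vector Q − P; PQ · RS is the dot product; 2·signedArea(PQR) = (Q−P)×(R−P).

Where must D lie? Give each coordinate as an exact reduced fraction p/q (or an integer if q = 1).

D = (25, 11)

1. D_x = 25  [2·signedArea(DBA) = 0 ∩ DC · AB = 182]
2. D_y = 11  [2·signedArea(DBA) = 0 ∩ DC · AB = 182]
   → D = (25, 11)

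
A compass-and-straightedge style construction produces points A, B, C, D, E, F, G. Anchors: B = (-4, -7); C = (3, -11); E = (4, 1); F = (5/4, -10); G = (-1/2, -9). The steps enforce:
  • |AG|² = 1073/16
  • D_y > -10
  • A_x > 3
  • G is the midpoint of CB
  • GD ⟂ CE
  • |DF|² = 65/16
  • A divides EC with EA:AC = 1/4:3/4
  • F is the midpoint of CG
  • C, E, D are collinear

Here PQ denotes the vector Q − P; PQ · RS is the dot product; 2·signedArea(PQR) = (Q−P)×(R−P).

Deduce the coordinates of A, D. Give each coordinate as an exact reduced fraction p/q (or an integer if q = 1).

A = (15/4, -2)
D = (911/290, -1349/145)

1. A_x = 15/4  [A divides EC with EA:AC = 1/4:3/4]
2. A_y = -2  [A divides EC with EA:AC = 1/4:3/4]
   → A = (15/4, -2)
3. D_x = 911/290  [C, E, D are collinear ∩ GD ⟂ CE]
4. D_y = -1349/145  [C, E, D are collinear ∩ GD ⟂ CE]
   → D = (911/290, -1349/145)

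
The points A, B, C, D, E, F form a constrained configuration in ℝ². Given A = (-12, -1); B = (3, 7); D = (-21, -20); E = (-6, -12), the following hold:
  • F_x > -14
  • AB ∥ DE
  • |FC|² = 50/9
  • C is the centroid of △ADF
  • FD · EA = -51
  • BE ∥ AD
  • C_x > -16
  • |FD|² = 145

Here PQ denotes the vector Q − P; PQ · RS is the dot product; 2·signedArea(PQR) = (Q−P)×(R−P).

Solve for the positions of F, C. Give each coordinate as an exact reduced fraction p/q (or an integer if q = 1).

C = (-46/3, -32/3)
F = (-13, -11)

1. F_x = -13  [line 6·x + -11·y + -43 = 0 ∩ |FD|² = 145]
2. F_y = -11  [line 6·x + -11·y + -43 = 0 ∩ |FD|² = 145]
   → F = (-13, -11)
3. C_x = -46/3  [C is the centroid of △ADF]
4. C_y = -32/3  [C is the centroid of △ADF]
   → C = (-46/3, -32/3)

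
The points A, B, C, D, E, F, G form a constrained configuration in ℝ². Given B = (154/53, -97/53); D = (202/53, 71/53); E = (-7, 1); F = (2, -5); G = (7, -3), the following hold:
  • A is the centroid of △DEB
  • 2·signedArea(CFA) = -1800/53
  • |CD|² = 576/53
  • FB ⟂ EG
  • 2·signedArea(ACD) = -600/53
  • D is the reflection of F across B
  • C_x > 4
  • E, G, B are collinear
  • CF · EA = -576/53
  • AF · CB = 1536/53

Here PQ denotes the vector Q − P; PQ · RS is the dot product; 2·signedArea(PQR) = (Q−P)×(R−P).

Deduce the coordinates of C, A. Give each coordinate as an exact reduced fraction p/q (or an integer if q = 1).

A = (-5/53, 9/53)
C = (250/53, 239/53)

1. A_x = -5/53  [A is the centroid of △DEB]
2. A_y = 9/53  [A is the centroid of △DEB]
   → A = (-5/53, 9/53)
3. C_x = 250/53  [CF · EA = -576/53 ∩ 2·signedArea(CFA) = -1800/53]
4. C_y = 239/53  [CF · EA = -576/53 ∩ 2·signedArea(CFA) = -1800/53]
   → C = (250/53, 239/53)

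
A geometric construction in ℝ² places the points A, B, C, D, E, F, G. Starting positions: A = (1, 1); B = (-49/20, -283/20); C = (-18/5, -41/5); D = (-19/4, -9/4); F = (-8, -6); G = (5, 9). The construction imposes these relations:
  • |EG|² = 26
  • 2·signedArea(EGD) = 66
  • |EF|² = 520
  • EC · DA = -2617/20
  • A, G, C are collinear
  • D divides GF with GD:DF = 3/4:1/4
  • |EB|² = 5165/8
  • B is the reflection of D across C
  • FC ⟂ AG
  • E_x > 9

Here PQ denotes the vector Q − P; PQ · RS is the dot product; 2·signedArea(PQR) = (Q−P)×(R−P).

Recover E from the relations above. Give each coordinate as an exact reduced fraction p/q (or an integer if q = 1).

1. E_x = 10  [2·signedArea(EGD) = 66 ∩ EC · DA = -2617/20]
2. E_y = 8  [2·signedArea(EGD) = 66 ∩ EC · DA = -2617/20]
   → E = (10, 8)

E = (10, 8)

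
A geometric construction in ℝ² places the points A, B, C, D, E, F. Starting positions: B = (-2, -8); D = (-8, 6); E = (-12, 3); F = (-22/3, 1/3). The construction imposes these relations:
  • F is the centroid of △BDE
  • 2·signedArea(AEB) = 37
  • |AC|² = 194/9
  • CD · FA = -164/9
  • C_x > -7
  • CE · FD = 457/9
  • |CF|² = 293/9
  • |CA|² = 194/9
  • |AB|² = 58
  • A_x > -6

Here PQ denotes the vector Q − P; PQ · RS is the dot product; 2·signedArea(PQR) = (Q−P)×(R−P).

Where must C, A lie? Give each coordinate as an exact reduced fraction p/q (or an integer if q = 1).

1. C_x = -20/3  [line 2/3·x + -17/3·y + -232/9 = 0 ∩ |CF|² = 293/9]
2. C_y = -16/3  [line 2/3·x + -17/3·y + -232/9 = 0 ∩ |CF|² = 293/9]
   → C = (-20/3, -16/3)
3. A_x = -5  [CD · FA = -164/9 ∩ 2·signedArea(AEB) = 37]
4. A_y = -1  [CD · FA = -164/9 ∩ 2·signedArea(AEB) = 37]
   → A = (-5, -1)

A = (-5, -1)
C = (-20/3, -16/3)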